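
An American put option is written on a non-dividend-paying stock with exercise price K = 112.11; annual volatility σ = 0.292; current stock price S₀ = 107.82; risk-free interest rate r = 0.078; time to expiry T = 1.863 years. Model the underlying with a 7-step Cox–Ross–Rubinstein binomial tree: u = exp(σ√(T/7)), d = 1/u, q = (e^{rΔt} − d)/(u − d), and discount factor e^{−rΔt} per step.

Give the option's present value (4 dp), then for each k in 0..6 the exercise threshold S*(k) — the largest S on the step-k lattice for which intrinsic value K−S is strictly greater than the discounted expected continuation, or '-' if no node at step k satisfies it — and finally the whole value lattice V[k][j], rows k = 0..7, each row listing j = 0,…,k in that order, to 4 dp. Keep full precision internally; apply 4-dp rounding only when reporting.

params: Δt=0.26614 u=1.16258 d=0.86016 q=0.53177 e^(-rΔt)=0.97945
t_7 payoffs: 74.5484 61.3422 43.4928 19.3678 0.0000 0.0000 0.0000 0.0000
t_6: node(6,0) S=43.6683 payoff=68.4417 vs cont=66.1383 → 68.4417 [stop]  node(6,1) S=59.0216 payoff=53.0884 vs cont=50.7851 → 53.0884 [stop]  node(6,2) S=79.7728 payoff=32.3372 vs cont=30.0338 → 32.3372 [stop]  node(6,3) S=107.8200 payoff=4.2900 vs cont=8.8823 → 8.8823 [wait]  node(6,4) S=145.7282 payoff=0.0000 vs cont=0.0000 → 0.0000 [wait]  node(6,5) S=196.9644 payoff=0.0000 vs cont=0.0000 → 0.0000 [wait]  node(6,6) S=266.2147 payoff=0.0000 vs cont=0.0000 → 0.0000 [wait]  ⇒ S*(6)=79.7728
t_5: node(5,0) S=50.7678 payoff=61.3422 vs cont=59.0388 → 61.3422 [stop]  node(5,1) S=68.6172 payoff=43.4928 vs cont=41.1895 → 43.4928 [stop]  node(5,2) S=92.7422 payoff=19.3678 vs cont=19.4564 → 19.4564 [wait]  node(5,3) S=125.3492 payoff=0.0000 vs cont=4.0735 → 4.0735 [wait]  node(5,4) S=169.4204 payoff=0.0000 vs cont=0.0000 → 0.0000 [wait]  node(5,5) S=228.9865 payoff=0.0000 vs cont=0.0000 → 0.0000 [wait]  ⇒ S*(5)=68.6172
t_4: node(4,0) S=59.0216 payoff=53.0884 vs cont=50.7851 → 53.0884 [stop]  node(4,1) S=79.7728 payoff=32.3372 vs cont=30.0800 → 32.3372 [stop]  node(4,2) S=107.8200 payoff=4.2900 vs cont=11.0445 → 11.0445 [wait]  node(4,3) S=145.7282 payoff=0.0000 vs cont=1.8681 → 1.8681 [wait]  node(4,4) S=196.9644 payoff=0.0000 vs cont=0.0000 → 0.0000 [wait]  ⇒ S*(4)=79.7728
t_3: node(3,0) S=68.6172 payoff=43.4928 vs cont=41.1895 → 43.4928 [stop]  node(3,1) S=92.7422 payoff=19.3678 vs cont=20.5826 → 20.5826 [wait]  node(3,2) S=125.3492 payoff=0.0000 vs cont=6.0381 → 6.0381 [wait]  node(3,3) S=169.4204 payoff=0.0000 vs cont=0.8567 → 0.8567 [wait]  ⇒ S*(3)=68.6172
t_2: node(2,0) S=79.7728 payoff=32.3372 vs cont=30.6665 → 32.3372 [stop]  node(2,1) S=107.8200 payoff=4.2900 vs cont=12.5843 → 12.5843 [wait]  node(2,2) S=145.7282 payoff=0.0000 vs cont=3.2154 → 3.2154 [wait]  ⇒ S*(2)=79.7728
t_1: node(1,0) S=92.7422 payoff=19.3678 vs cont=21.3846 → 21.3846 [wait]  node(1,1) S=125.3492 payoff=0.0000 vs cont=7.4460 → 7.4460 [wait]  ⇒ S*(1)=-
t_0: node(0,0) S=107.8200 payoff=4.2900 vs cont=13.6853 → 13.6853 [wait]  ⇒ S*(0)=-

price = 13.6853
boundary = - - 79.7728 68.6172 79.7728 68.6172 79.7728
tree:
13.6853
21.3846 7.4460
32.3372 12.5843 3.2154
43.4928 20.5826 6.0381 0.8567
53.0884 32.3372 11.0445 1.8681 0.0000
61.3422 43.4928 19.4564 4.0735 0.0000 0.0000
68.4417 53.0884 32.3372 8.8823 0.0000 0.0000 0.0000
74.5484 61.3422 43.4928 19.3678 0.0000 0.0000 0.0000 0.0000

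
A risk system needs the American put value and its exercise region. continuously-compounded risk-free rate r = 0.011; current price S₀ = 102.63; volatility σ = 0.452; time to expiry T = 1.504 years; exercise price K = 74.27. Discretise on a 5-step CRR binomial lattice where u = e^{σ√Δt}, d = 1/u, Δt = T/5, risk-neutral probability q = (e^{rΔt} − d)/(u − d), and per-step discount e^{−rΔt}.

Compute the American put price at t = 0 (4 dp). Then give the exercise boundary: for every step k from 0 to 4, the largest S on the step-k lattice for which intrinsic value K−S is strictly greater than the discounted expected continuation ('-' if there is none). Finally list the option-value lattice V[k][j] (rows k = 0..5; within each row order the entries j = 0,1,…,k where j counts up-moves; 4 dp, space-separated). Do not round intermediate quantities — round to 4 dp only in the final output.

price = 7.6244
boundary = - - - - 38.0739
tree:
7.6244
11.8687 2.3869
17.9953 4.3147 0.0000
26.2765 7.7994 0.0000 0.0000
36.1961 14.0984 0.0000 0.0000 0.0000
44.5557 25.4847 0.0000 0.0000 0.0000 0.0000

Δt=0.30080  u=1.28133  d=0.78044  q=0.44496  discount=0.99670
step 5 (expiry): payoffs max(K−S,0) = 44.5557 25.4847 0.0000 0.0000 0.0000 0.0000
step 4: (k=4,j=0): S=38.0739, (K−S)⁺=36.1961, hold=35.9508 ⇒ V=36.1961 exercise | (k=4,j=1): S=62.5102, (K−S)⁺=11.7598, hold=14.0984 ⇒ V=14.0984 continue | (k=4,j=2): S=102.6300, (K−S)⁺=0.0000, hold=0.0000 ⇒ V=0.0000 continue | (k=4,j=3): S=168.4992, (K−S)⁺=0.0000, hold=0.0000 ⇒ V=0.0000 continue | (k=4,j=4): S=276.6442, (K−S)⁺=0.0000, hold=0.0000 ⇒ V=0.0000 continue  boundary S*=38.0739
step 3: (k=3,j=0): S=48.7853, (K−S)⁺=25.4847, hold=26.2765 ⇒ V=26.2765 continue | (k=3,j=1): S=80.0963, (K−S)⁺=0.0000, hold=7.7994 ⇒ V=7.7994 continue | (k=3,j=2): S=131.5031, (K−S)⁺=0.0000, hold=0.0000 ⇒ V=0.0000 continue | (k=3,j=3): S=215.9035, (K−S)⁺=0.0000, hold=0.0000 ⇒ V=0.0000 continue  boundary S*=-
step 2: (k=2,j=0): S=62.5102, (K−S)⁺=11.7598, hold=17.9953 ⇒ V=17.9953 continue | (k=2,j=1): S=102.6300, (K−S)⁺=0.0000, hold=4.3147 ⇒ V=4.3147 continue | (k=2,j=2): S=168.4992, (K−S)⁺=0.0000, hold=0.0000 ⇒ V=0.0000 continue  boundary S*=-
step 1: (k=1,j=0): S=80.0963, (K−S)⁺=0.0000, hold=11.8687 ⇒ V=11.8687 continue | (k=1,j=1): S=131.5031, (K−S)⁺=0.0000, hold=2.3869 ⇒ V=2.3869 continue  boundary S*=-
step 0: (k=0,j=0): S=102.6300, (K−S)⁺=0.0000, hold=7.6244 ⇒ V=7.6244 continue  boundary S*=-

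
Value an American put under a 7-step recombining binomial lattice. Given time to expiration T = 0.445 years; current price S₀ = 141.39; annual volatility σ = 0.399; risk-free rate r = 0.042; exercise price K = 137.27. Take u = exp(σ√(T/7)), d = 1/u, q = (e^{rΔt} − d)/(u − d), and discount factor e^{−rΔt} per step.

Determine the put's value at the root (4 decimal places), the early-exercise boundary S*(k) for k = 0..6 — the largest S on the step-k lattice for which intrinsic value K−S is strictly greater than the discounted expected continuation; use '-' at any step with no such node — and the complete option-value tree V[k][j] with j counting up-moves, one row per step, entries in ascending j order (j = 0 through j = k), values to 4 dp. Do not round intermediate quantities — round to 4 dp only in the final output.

params: Δt=0.06357 u=1.10584 d=0.90429 q=0.48814 e^(-rΔt)=0.99733
t_7 payoffs: 67.3527 51.7701 32.7145 9.4120 0.0000 0.0000 0.0000 0.0000
t_6: node(6,0) S=77.3170 payoff=59.9530 vs cont=59.5870 → 59.9530 [stop]  node(6,1) S=94.5488 payoff=42.7212 vs cont=42.3551 → 42.7212 [stop]  node(6,2) S=115.6212 payoff=21.6488 vs cont=21.2828 → 21.6488 [stop]  node(6,3) S=141.3900 payoff=0.0000 vs cont=4.8048 → 4.8048 [wait]  node(6,4) S=172.9020 payoff=0.0000 vs cont=0.0000 → 0.0000 [wait]  node(6,5) S=211.4371 payoff=0.0000 vs cont=0.0000 → 0.0000 [wait]  node(6,6) S=258.5606 payoff=0.0000 vs cont=0.0000 → 0.0000 [wait]  ⇒ S*(6)=115.6212
t_5: node(5,0) S=85.4999 payoff=51.7701 vs cont=51.4041 → 51.7701 [stop]  node(5,1) S=104.5555 payoff=32.7145 vs cont=32.3485 → 32.7145 [stop]  node(5,2) S=127.8580 payoff=9.4120 vs cont=13.3908 → 13.3908 [wait]  node(5,3) S=156.3541 payoff=0.0000 vs cont=2.4528 → 2.4528 [wait]  node(5,4) S=191.2012 payoff=0.0000 vs cont=0.0000 → 0.0000 [wait]  node(5,5) S=233.8147 payoff=0.0000 vs cont=0.0000 → 0.0000 [wait]  ⇒ S*(5)=104.5555
t_4: node(4,0) S=94.5488 payoff=42.7212 vs cont=42.3551 → 42.7212 [stop]  node(4,1) S=115.6212 payoff=21.6488 vs cont=23.2198 → 23.2198 [wait]  node(4,2) S=141.3900 payoff=0.0000 vs cont=8.0301 → 8.0301 [wait]  node(4,3) S=172.9020 payoff=0.0000 vs cont=1.2522 → 1.2522 [wait]  node(4,4) S=211.4371 payoff=0.0000 vs cont=0.0000 → 0.0000 [wait]  ⇒ S*(4)=94.5488
t_3: node(3,0) S=104.5555 payoff=32.7145 vs cont=33.1133 → 33.1133 [wait]  node(3,1) S=127.8580 payoff=9.4120 vs cont=15.7630 → 15.7630 [wait]  node(3,2) S=156.3541 payoff=0.0000 vs cont=4.7090 → 4.7090 [wait]  node(3,3) S=191.2012 payoff=0.0000 vs cont=0.6392 → 0.6392 [wait]  ⇒ S*(3)=-
t_2: node(2,0) S=115.6212 payoff=21.6488 vs cont=24.5783 → 24.5783 [wait]  node(2,1) S=141.3900 payoff=0.0000 vs cont=10.3395 → 10.3395 [wait]  node(2,2) S=172.9020 payoff=0.0000 vs cont=2.7151 → 2.7151 [wait]  ⇒ S*(2)=-
t_1: node(1,0) S=127.8580 payoff=9.4120 vs cont=17.5808 → 17.5808 [wait]  node(1,1) S=156.3541 payoff=0.0000 vs cont=6.6001 → 6.6001 [wait]  ⇒ S*(1)=-
t_0: node(0,0) S=141.3900 payoff=0.0000 vs cont=12.1882 → 12.1882 [wait]  ⇒ S*(0)=-

price = 12.1882
boundary = - - - - 94.5488 104.5555 115.6212
tree:
12.1882
17.5808 6.6001
24.5783 10.3395 2.7151
33.1133 15.7630 4.7090 0.6392
42.7212 23.2198 8.0301 1.2522 0.0000
51.7701 32.7145 13.3908 2.4528 0.0000 0.0000
59.9530 42.7212 21.6488 4.8048 0.0000 0.0000 0.0000
67.3527 51.7701 32.7145 9.4120 0.0000 0.0000 0.0000 0.0000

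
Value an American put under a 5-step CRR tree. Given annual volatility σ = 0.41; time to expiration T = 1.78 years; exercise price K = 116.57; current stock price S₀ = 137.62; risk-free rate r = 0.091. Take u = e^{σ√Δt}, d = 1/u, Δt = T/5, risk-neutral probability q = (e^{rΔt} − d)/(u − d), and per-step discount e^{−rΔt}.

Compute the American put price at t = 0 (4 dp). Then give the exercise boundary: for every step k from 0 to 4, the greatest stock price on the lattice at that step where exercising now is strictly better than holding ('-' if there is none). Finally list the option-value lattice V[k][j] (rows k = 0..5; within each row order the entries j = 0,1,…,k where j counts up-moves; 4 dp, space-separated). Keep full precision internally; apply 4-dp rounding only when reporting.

price = 12.1021
boundary = - - - 66.0629 84.3721
tree:
12.1021
20.2327 4.9451
32.7206 9.3472 0.9655
50.5071 17.4707 2.0179 0.0000
64.8431 32.1979 4.2174 0.0000 0.0000
76.0681 50.5071 8.8143 0.0000 0.0000 0.0000

params: Δt=0.35600 u=1.27715 d=0.78299 q=0.50578 e^(-rΔt)=0.96812
t_5 payoffs: 76.0681 50.5071 8.8143 0.0000 0.0000 0.0000
t_4: node(4,0) S=51.7269 payoff=64.8431 vs cont=61.1272 → 64.8431 [stop]  node(4,1) S=84.3721 payoff=32.1979 vs cont=28.4820 → 32.1979 [stop]  node(4,2) S=137.6200 payoff=0.0000 vs cont=4.2174 → 4.2174 [wait]  node(4,3) S=224.4730 payoff=0.0000 vs cont=0.0000 → 0.0000 [wait]  node(4,4) S=366.1395 payoff=0.0000 vs cont=0.0000 → 0.0000 [wait]  ⇒ S*(4)=84.3721
t_3: node(3,0) S=66.0629 payoff=50.5071 vs cont=46.7912 → 50.5071 [stop]  node(3,1) S=107.7557 payoff=8.8143 vs cont=17.4707 → 17.4707 [wait]  node(3,2) S=175.7611 payoff=0.0000 vs cont=2.0179 → 2.0179 [wait]  node(3,3) S=286.6852 payoff=0.0000 vs cont=0.0000 → 0.0000 [wait]  ⇒ S*(3)=66.0629
t_2: node(2,0) S=84.3721 payoff=32.1979 vs cont=32.7206 → 32.7206 [wait]  node(2,1) S=137.6200 payoff=0.0000 vs cont=9.3472 → 9.3472 [wait]  node(2,2) S=224.4730 payoff=0.0000 vs cont=0.9655 → 0.9655 [wait]  ⇒ S*(2)=-
t_1: node(1,0) S=107.7557 payoff=8.8143 vs cont=20.2327 → 20.2327 [wait]  node(1,1) S=175.7611 payoff=0.0000 vs cont=4.9451 → 4.9451 [wait]  ⇒ S*(1)=-
t_0: node(0,0) S=137.6200 payoff=0.0000 vs cont=12.1021 → 12.1021 [wait]  ⇒ S*(0)=-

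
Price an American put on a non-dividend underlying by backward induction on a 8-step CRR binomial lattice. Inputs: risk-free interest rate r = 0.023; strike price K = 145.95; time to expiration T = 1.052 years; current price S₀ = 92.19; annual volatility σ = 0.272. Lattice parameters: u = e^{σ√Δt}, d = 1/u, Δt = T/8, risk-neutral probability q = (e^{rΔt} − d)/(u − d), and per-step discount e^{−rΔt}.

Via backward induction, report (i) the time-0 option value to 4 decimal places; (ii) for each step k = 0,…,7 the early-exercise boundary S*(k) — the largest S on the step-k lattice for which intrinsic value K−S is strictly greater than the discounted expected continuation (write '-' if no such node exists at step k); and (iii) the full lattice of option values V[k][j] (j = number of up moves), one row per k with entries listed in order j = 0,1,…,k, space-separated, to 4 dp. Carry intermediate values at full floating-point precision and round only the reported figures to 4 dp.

params: Δt=0.13150 u=1.10366 d=0.90607 q=0.49069 e^(-rΔt)=0.99698
t_8 payoffs: 104.0716 94.9390 83.8149 70.2649 53.7600 33.6558 9.1675 0.0000 0.0000
t_7: node(7,0) S=46.2197 payoff=99.7303 vs cont=99.2896 → 99.7303 [stop]  node(7,1) S=56.2989 payoff=89.6511 vs cont=89.2103 → 89.6511 [stop]  node(7,2) S=68.5762 payoff=77.3738 vs cont=76.9330 → 77.3738 [stop]  node(7,3) S=83.5309 payoff=62.4191 vs cont=61.9784 → 62.4191 [stop]  node(7,4) S=101.7467 payoff=44.2033 vs cont=43.7625 → 44.2033 [stop]  node(7,5) S=123.9350 payoff=22.0150 vs cont=21.5742 → 22.0150 [stop]  node(7,6) S=150.9619 payoff=0.0000 vs cont=4.6550 → 4.6550 [wait]  node(7,7) S=183.8827 payoff=0.0000 vs cont=0.0000 → 0.0000 [wait]  ⇒ S*(7)=123.9350
t_6: node(6,0) S=51.0110 payoff=94.9390 vs cont=94.4983 → 94.9390 [stop]  node(6,1) S=62.1351 payoff=83.8149 vs cont=83.3741 → 83.8149 [stop]  node(6,2) S=75.6851 payoff=70.2649 vs cont=69.8241 → 70.2649 [stop]  node(6,3) S=92.1900 payoff=53.7600 vs cont=53.3192 → 53.7600 [stop]  node(6,4) S=112.2942 payoff=33.6558 vs cont=33.2151 → 33.6558 [stop]  node(6,5) S=136.7825 payoff=9.1675 vs cont=13.4558 → 13.4558 [wait]  node(6,6) S=166.6112 payoff=0.0000 vs cont=2.3637 → 2.3637 [wait]  ⇒ S*(6)=112.2942
t_5: node(5,0) S=56.2989 payoff=89.6511 vs cont=89.2103 → 89.6511 [stop]  node(5,1) S=68.5762 payoff=77.3738 vs cont=76.9330 → 77.3738 [stop]  node(5,2) S=83.5309 payoff=62.4191 vs cont=61.9784 → 62.4191 [stop]  node(5,3) S=101.7467 payoff=44.2033 vs cont=43.7625 → 44.2033 [stop]  node(5,4) S=123.9350 payoff=22.0150 vs cont=23.6722 → 23.6722 [wait]  node(5,5) S=150.9619 payoff=0.0000 vs cont=7.9888 → 7.9888 [wait]  ⇒ S*(5)=101.7467
t_4: node(4,0) S=62.1351 payoff=83.8149 vs cont=83.3741 → 83.8149 [stop]  node(4,1) S=75.6851 payoff=70.2649 vs cont=69.8241 → 70.2649 [stop]  node(4,2) S=92.1900 payoff=53.7600 vs cont=53.3192 → 53.7600 [stop]  node(4,3) S=112.2942 payoff=33.6558 vs cont=34.0258 → 34.0258 [wait]  node(4,4) S=136.7825 payoff=9.1675 vs cont=15.9282 → 15.9282 [wait]  ⇒ S*(4)=92.1900
t_3: node(3,0) S=68.5762 payoff=77.3738 vs cont=76.9330 → 77.3738 [stop]  node(3,1) S=83.5309 payoff=62.4191 vs cont=61.9784 → 62.4191 [stop]  node(3,2) S=101.7467 payoff=44.2033 vs cont=43.9435 → 44.2033 [stop]  node(3,3) S=123.9350 payoff=22.0150 vs cont=25.0695 → 25.0695 [wait]  ⇒ S*(3)=101.7467
t_2: node(2,0) S=75.6851 payoff=70.2649 vs cont=69.8241 → 70.2649 [stop]  node(2,1) S=92.1900 payoff=53.7600 vs cont=53.3192 → 53.7600 [stop]  node(2,2) S=112.2942 payoff=33.6558 vs cont=34.7094 → 34.7094 [wait]  ⇒ S*(2)=92.1900
t_1: node(1,0) S=83.5309 payoff=62.4191 vs cont=61.9784 → 62.4191 [stop]  node(1,1) S=101.7467 payoff=44.2033 vs cont=44.2779 → 44.2779 [wait]  ⇒ S*(1)=83.5309
t_0: node(0,0) S=92.1900 payoff=53.7600 vs cont=53.3558 → 53.7600 [stop]  ⇒ S*(0)=92.1900

price = 53.7600
boundary = 92.1900 83.5309 92.1900 101.7467 92.1900 101.7467 112.2942 123.9350
tree:
53.7600
62.4191 44.2779
70.2649 53.7600 34.7094
77.3738 62.4191 44.2033 25.0695
83.8149 70.2649 53.7600 34.0258 15.9282
89.6511 77.3738 62.4191 44.2033 23.6722 7.9888
94.9390 83.8149 70.2649 53.7600 33.6558 13.4558 2.3637
99.7303 89.6511 77.3738 62.4191 44.2033 22.0150 4.6550 0.0000
104.0716 94.9390 83.8149 70.2649 53.7600 33.6558 9.1675 0.0000 0.0000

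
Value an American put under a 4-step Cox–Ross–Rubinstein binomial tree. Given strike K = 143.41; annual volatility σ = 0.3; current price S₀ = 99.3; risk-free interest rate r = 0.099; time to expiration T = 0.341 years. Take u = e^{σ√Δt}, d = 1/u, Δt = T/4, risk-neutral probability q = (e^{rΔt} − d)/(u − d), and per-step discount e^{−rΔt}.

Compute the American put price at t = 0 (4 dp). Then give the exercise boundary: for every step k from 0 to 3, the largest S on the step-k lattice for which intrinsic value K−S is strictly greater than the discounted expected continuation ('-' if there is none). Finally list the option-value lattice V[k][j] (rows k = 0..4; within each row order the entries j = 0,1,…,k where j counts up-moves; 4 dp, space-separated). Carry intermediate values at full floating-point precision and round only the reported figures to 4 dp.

params: Δt=0.08525 u=1.09154 d=0.91613 q=0.52643 e^(-rΔt)=0.99160
t_4 payoffs: 73.4604 60.0674 44.1100 25.0973 2.4443
t_3: node(3,0) S=76.3530 payoff=67.0570 vs cont=65.8518 → 67.0570 [stop]  node(3,1) S=90.9721 payoff=52.4379 vs cont=51.2327 → 52.4379 [stop]  node(3,2) S=108.3903 payoff=35.0197 vs cont=33.8145 → 35.0197 [stop]  node(3,3) S=129.1435 payoff=14.2665 vs cont=13.0613 → 14.2665 [stop]  ⇒ S*(3)=129.1435
t_2: node(2,0) S=83.3426 payoff=60.0674 vs cont=58.8621 → 60.0674 [stop]  node(2,1) S=99.3000 payoff=44.1100 vs cont=42.9047 → 44.1100 [stop]  node(2,2) S=118.3127 payoff=25.0973 vs cont=23.8920 → 25.0973 [stop]  ⇒ S*(2)=118.3127
t_1: node(1,0) S=90.9721 payoff=52.4379 vs cont=51.2327 → 52.4379 [stop]  node(1,1) S=108.3903 payoff=35.0197 vs cont=33.8145 → 35.0197 [stop]  ⇒ S*(1)=108.3903
t_0: node(0,0) S=99.3000 payoff=44.1100 vs cont=42.9047 → 44.1100 [stop]  ⇒ S*(0)=99.3000

price = 44.1100
boundary = 99.3000 108.3903 118.3127 129.1435
tree:
44.1100
52.4379 35.0197
60.0674 44.1100 25.0973
67.0570 52.4379 35.0197 14.2665
73.4604 60.0674 44.1100 25.0973 2.4443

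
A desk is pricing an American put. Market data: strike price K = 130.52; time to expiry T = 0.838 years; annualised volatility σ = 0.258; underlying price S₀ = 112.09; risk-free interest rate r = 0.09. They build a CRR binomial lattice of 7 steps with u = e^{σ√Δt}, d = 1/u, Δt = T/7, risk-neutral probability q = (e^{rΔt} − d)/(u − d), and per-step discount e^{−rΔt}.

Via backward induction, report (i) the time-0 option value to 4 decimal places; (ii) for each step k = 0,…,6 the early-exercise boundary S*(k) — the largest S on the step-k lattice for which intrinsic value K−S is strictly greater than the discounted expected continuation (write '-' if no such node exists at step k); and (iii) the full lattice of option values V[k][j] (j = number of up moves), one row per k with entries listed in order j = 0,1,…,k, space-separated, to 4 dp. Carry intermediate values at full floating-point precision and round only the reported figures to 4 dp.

price = 19.3051
boundary = - 102.5176 93.7627 102.5176 112.0900 102.5176 112.0900
tree:
19.3051
28.0024 12.2336
36.7573 18.8654 6.7916
44.7645 28.0024 11.4080 2.9687
52.0879 36.7573 18.4300 5.6146 0.7589
58.7860 44.7645 28.0024 10.3552 1.6615 0.0000
64.9120 52.0879 36.7573 18.4300 3.6376 0.0000 0.0000
70.5148 58.7860 44.7645 28.0024 7.9638 0.0000 0.0000 0.0000

Δt=0.11971, u=1.09337, d=0.91460, q=0.53829, disc=e^(-rΔt)=0.98928
k=7 terminal: V=max(K-S,0) → 70.5148 58.7860 44.7645 28.0024 7.9638 0.0000 0.0000 0.0000
k=6: j=0 S=65.6080 intr=64.9120 cont=63.5133 V=64.9120[EX]; j=1 S=78.4321 intr=52.0879 cont=50.6892 V=52.0879[EX]; j=2 S=93.7627 intr=36.7573 cont=35.3586 V=36.7573[EX]; j=3 S=112.0900 intr=18.4300 cont=17.0313 V=18.4300[EX]; j=4 S=133.9996 intr=0.0000 cont=3.6376 V=3.6376[hold]; j=5 S=160.1918 intr=0.0000 cont=0.0000 V=0.0000[hold]; j=6 S=191.5035 intr=0.0000 cont=0.0000 V=0.0000[hold]  S*(6)=112.0900
k=5: j=0 S=71.7340 intr=58.7860 cont=57.3873 V=58.7860[EX]; j=1 S=85.7555 intr=44.7645 cont=43.3658 V=44.7645[EX]; j=2 S=102.5176 intr=28.0024 cont=26.6037 V=28.0024[EX]; j=3 S=122.5562 intr=7.9638 cont=10.3552 V=10.3552[hold]; j=4 S=146.5115 intr=0.0000 cont=1.6615 V=1.6615[hold]; j=5 S=175.1493 intr=0.0000 cont=0.0000 V=0.0000[hold]  S*(5)=102.5176
k=4: j=0 S=78.4321 intr=52.0879 cont=50.6892 V=52.0879[EX]; j=1 S=93.7627 intr=36.7573 cont=35.3586 V=36.7573[EX]; j=2 S=112.0900 intr=18.4300 cont=18.3047 V=18.4300[EX]; j=3 S=133.9996 intr=0.0000 cont=5.6146 V=5.6146[hold]; j=4 S=160.1918 intr=0.0000 cont=0.7589 V=0.7589[hold]  S*(4)=112.0900
k=3: j=0 S=85.7555 intr=44.7645 cont=43.3658 V=44.7645[EX]; j=1 S=102.5176 intr=28.0024 cont=26.6037 V=28.0024[EX]; j=2 S=122.5562 intr=7.9638 cont=11.4080 V=11.4080[hold]; j=3 S=146.5115 intr=0.0000 cont=2.9687 V=2.9687[hold]  S*(3)=102.5176
k=2: j=0 S=93.7627 intr=36.7573 cont=35.3586 V=36.7573[EX]; j=1 S=112.0900 intr=18.4300 cont=18.8654 V=18.8654[hold]; j=2 S=133.9996 intr=0.0000 cont=6.7916 V=6.7916[hold]  S*(2)=93.7627
k=1: j=0 S=102.5176 intr=28.0024 cont=26.8355 V=28.0024[EX]; j=1 S=122.5562 intr=7.9638 cont=12.2336 V=12.2336[hold]  S*(1)=102.5176
k=0: j=0 S=112.0900 intr=18.4300 cont=19.3051 V=19.3051[hold]  S*(0)=-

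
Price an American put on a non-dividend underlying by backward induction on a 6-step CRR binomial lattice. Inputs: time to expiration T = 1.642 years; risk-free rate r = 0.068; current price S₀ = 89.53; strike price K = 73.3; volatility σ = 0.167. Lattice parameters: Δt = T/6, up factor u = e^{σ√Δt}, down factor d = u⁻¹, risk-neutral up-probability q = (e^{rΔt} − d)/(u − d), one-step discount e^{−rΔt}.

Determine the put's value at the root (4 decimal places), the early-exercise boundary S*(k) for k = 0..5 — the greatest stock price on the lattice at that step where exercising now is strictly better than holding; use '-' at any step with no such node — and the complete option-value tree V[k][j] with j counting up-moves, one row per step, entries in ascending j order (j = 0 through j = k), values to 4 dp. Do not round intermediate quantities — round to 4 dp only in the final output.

params: Δt=0.27367 u=1.09129 d=0.91634 q=0.58554 e^(-rΔt)=0.98156
t_6 payoffs: 20.2945 10.1747 0.0000 0.0000 0.0000 0.0000 0.0000
t_5: node(5,0) S=57.8445 payoff=15.4555 vs cont=14.1040 → 15.4555 [stop]  node(5,1) S=68.8882 payoff=4.4118 vs cont=4.1393 → 4.4118 [stop]  node(5,2) S=82.0403 payoff=0.0000 vs cont=0.0000 → 0.0000 [wait]  node(5,3) S=97.7034 payoff=0.0000 vs cont=0.0000 → 0.0000 [wait]  node(5,4) S=116.3570 payoff=0.0000 vs cont=0.0000 → 0.0000 [wait]  node(5,5) S=138.5718 payoff=0.0000 vs cont=0.0000 → 0.0000 [wait]  ⇒ S*(5)=68.8882
t_4: node(4,0) S=63.1253 payoff=10.1747 vs cont=8.8232 → 10.1747 [stop]  node(4,1) S=75.1772 payoff=0.0000 vs cont=1.7948 → 1.7948 [wait]  node(4,2) S=89.5300 payoff=0.0000 vs cont=0.0000 → 0.0000 [wait]  node(4,3) S=106.6231 payoff=0.0000 vs cont=0.0000 → 0.0000 [wait]  node(4,4) S=126.9795 payoff=0.0000 vs cont=0.0000 → 0.0000 [wait]  ⇒ S*(4)=63.1253
t_3: node(3,0) S=68.8882 payoff=4.4118 vs cont=5.1708 → 5.1708 [wait]  node(3,1) S=82.0403 payoff=0.0000 vs cont=0.7302 → 0.7302 [wait]  node(3,2) S=97.7034 payoff=0.0000 vs cont=0.0000 → 0.0000 [wait]  node(3,3) S=116.3570 payoff=0.0000 vs cont=0.0000 → 0.0000 [wait]  ⇒ S*(3)=-
t_2: node(2,0) S=75.1772 payoff=0.0000 vs cont=2.5232 → 2.5232 [wait]  node(2,1) S=89.5300 payoff=0.0000 vs cont=0.2970 → 0.2970 [wait]  node(2,2) S=106.6231 payoff=0.0000 vs cont=0.0000 → 0.0000 [wait]  ⇒ S*(2)=-
t_1: node(1,0) S=82.0403 payoff=0.0000 vs cont=1.1972 → 1.1972 [wait]  node(1,1) S=97.7034 payoff=0.0000 vs cont=0.1208 → 0.1208 [wait]  ⇒ S*(1)=-
t_0: node(0,0) S=89.5300 payoff=0.0000 vs cont=0.5565 → 0.5565 [wait]  ⇒ S*(0)=-

price = 0.5565
boundary = - - - - 63.1253 68.8882
tree:
0.5565
1.1972 0.1208
2.5232 0.2970 0.0000
5.1708 0.7302 0.0000 0.0000
10.1747 1.7948 0.0000 0.0000 0.0000
15.4555 4.4118 0.0000 0.0000 0.0000 0.0000
20.2945 10.1747 0.0000 0.0000 0.0000 0.0000 0.0000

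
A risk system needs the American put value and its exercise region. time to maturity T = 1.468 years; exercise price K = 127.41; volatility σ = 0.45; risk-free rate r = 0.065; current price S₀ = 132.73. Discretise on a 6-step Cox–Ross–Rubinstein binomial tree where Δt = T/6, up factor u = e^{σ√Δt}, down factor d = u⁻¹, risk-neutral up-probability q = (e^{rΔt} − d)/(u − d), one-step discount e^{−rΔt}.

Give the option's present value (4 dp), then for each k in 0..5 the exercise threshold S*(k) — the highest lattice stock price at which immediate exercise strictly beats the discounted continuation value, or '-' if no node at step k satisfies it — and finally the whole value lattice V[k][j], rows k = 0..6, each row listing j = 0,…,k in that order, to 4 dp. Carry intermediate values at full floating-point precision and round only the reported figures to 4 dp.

params: Δt=0.24467 u=1.24930 d=0.80045 q=0.48030 e^(-rΔt)=0.98422
t_6 payoffs: 92.4993 72.9226 42.3682 0.0000 0.0000 0.0000 0.0000
t_5: node(5,0) S=43.6142 payoff=83.7958 vs cont=81.7856 → 83.7958 [stop]  node(5,1) S=68.0713 payoff=59.3387 vs cont=57.3285 → 59.3387 [stop]  node(5,2) S=106.2431 payoff=21.1669 vs cont=21.6715 → 21.6715 [wait]  node(5,3) S=165.8202 payoff=0.0000 vs cont=0.0000 → 0.0000 [wait]  node(5,4) S=258.8059 payoff=0.0000 vs cont=0.0000 → 0.0000 [wait]  node(5,5) S=403.9343 payoff=0.0000 vs cont=0.0000 → 0.0000 [wait]  ⇒ S*(5)=68.0713
t_4: node(4,0) S=54.4874 payoff=72.9226 vs cont=70.9124 → 72.9226 [stop]  node(4,1) S=85.0418 payoff=42.3682 vs cont=40.5965 → 42.3682 [stop]  node(4,2) S=132.7300 payoff=0.0000 vs cont=11.0851 → 11.0851 [wait]  node(4,3) S=207.1599 payoff=0.0000 vs cont=0.0000 → 0.0000 [wait]  node(4,4) S=323.3273 payoff=0.0000 vs cont=0.0000 → 0.0000 [wait]  ⇒ S*(4)=85.0418
t_3: node(3,0) S=68.0713 payoff=59.3387 vs cont=57.3285 → 59.3387 [stop]  node(3,1) S=106.2431 payoff=21.1669 vs cont=26.9117 → 26.9117 [wait]  node(3,2) S=165.8202 payoff=0.0000 vs cont=5.6701 → 5.6701 [wait]  node(3,3) S=258.8059 payoff=0.0000 vs cont=0.0000 → 0.0000 [wait]  ⇒ S*(3)=68.0713
t_2: node(2,0) S=85.0418 payoff=42.3682 vs cont=43.0736 → 43.0736 [wait]  node(2,1) S=132.7300 payoff=0.0000 vs cont=16.4458 → 16.4458 [wait]  node(2,2) S=207.1599 payoff=0.0000 vs cont=2.9003 → 2.9003 [wait]  ⇒ S*(2)=-
t_1: node(1,0) S=106.2431 payoff=21.1669 vs cont=29.8066 → 29.8066 [wait]  node(1,1) S=165.8202 payoff=0.0000 vs cont=9.7831 → 9.7831 [wait]  ⇒ S*(1)=-
t_0: node(0,0) S=132.7300 payoff=0.0000 vs cont=19.8709 → 19.8709 [wait]  ⇒ S*(0)=-

price = 19.8709
boundary = - - - 68.0713 85.0418 68.0713
tree:
19.8709
29.8066 9.7831
43.0736 16.4458 2.9003
59.3387 26.9117 5.6701 0.0000
72.9226 42.3682 11.0851 0.0000 0.0000
83.7958 59.3387 21.6715 0.0000 0.0000 0.0000
92.4993 72.9226 42.3682 0.0000 0.0000 0.0000 0.0000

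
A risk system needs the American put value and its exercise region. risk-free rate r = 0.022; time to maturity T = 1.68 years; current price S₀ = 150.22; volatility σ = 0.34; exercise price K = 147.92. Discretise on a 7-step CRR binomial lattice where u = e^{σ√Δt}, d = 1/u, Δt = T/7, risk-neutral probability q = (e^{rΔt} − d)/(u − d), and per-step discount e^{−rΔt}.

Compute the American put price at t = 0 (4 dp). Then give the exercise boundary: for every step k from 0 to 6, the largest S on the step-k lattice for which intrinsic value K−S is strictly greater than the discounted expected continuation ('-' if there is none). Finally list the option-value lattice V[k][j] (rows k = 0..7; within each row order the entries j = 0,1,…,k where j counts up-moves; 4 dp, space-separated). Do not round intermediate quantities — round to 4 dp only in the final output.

price = 23.2681
boundary = - - - - 77.1568 91.1407 107.6592
tree:
23.2681
32.4197 13.3834
43.7399 20.2332 5.9398
56.8403 29.7064 9.9582 1.5519
70.7632 42.0414 16.3649 2.9675 0.0000
82.6016 56.7793 26.1738 5.6744 0.0000 0.0000
92.6235 70.7632 40.2608 10.8507 0.0000 0.0000 0.0000
101.1078 82.6016 56.7793 20.7486 0.0000 0.0000 0.0000 0.0000

Δt=0.24000, u=1.18124, d=0.84657, q=0.47427, disc=e^(-rΔt)=0.99473
k=7 terminal: V=max(K-S,0) → 101.1078 82.6016 56.7793 20.7486 0.0000 0.0000 0.0000 0.0000
k=6: j=0 S=55.2965 intr=92.6235 cont=91.8446 V=92.6235[EX]; j=1 S=77.1568 intr=70.7632 cont=69.9842 V=70.7632[EX]; j=2 S=107.6592 intr=40.2608 cont=39.4819 V=40.2608[EX]; j=3 S=150.2200 intr=0.0000 cont=10.8507 V=10.8507[hold]; j=4 S=209.6064 intr=0.0000 cont=0.0000 V=0.0000[hold]; j=5 S=292.4700 intr=0.0000 cont=0.0000 V=0.0000[hold]; j=6 S=408.0920 intr=0.0000 cont=0.0000 V=0.0000[hold]  S*(6)=107.6592
k=5: j=0 S=65.3184 intr=82.6016 cont=81.8226 V=82.6016[EX]; j=1 S=91.1407 intr=56.7793 cont=56.0003 V=56.7793[EX]; j=2 S=127.1714 intr=20.7486 cont=26.1738 V=26.1738[hold]; j=3 S=177.4460 intr=0.0000 cont=5.6744 V=5.6744[hold]; j=4 S=247.5956 intr=0.0000 cont=0.0000 V=0.0000[hold]; j=5 S=345.4775 intr=0.0000 cont=0.0000 V=0.0000[hold]  S*(5)=91.1407
k=4: j=0 S=77.1568 intr=70.7632 cont=69.9842 V=70.7632[EX]; j=1 S=107.6592 intr=40.2608 cont=42.0414 V=42.0414[hold]; j=2 S=150.2200 intr=0.0000 cont=16.3649 V=16.3649[hold]; j=3 S=209.6064 intr=0.0000 cont=2.9675 V=2.9675[hold]; j=4 S=292.4700 intr=0.0000 cont=0.0000 V=0.0000[hold]  S*(4)=77.1568
k=3: j=0 S=91.1407 intr=56.7793 cont=56.8403 V=56.8403[hold]; j=1 S=127.1714 intr=20.7486 cont=29.7064 V=29.7064[hold]; j=2 S=177.4460 intr=0.0000 cont=9.9582 V=9.9582[hold]; j=3 S=247.5956 intr=0.0000 cont=1.5519 V=1.5519[hold]  S*(3)=-
k=2: j=0 S=107.6592 intr=40.2608 cont=43.7399 V=43.7399[hold]; j=1 S=150.2200 intr=0.0000 cont=20.2332 V=20.2332[hold]; j=2 S=209.6064 intr=0.0000 cont=5.9398 V=5.9398[hold]  S*(2)=-
k=1: j=0 S=127.1714 intr=20.7486 cont=32.4197 V=32.4197[hold]; j=1 S=177.4460 intr=0.0000 cont=13.3834 V=13.3834[hold]  S*(1)=-
k=0: j=0 S=150.2200 intr=0.0000 cont=23.2681 V=23.2681[hold]  S*(0)=-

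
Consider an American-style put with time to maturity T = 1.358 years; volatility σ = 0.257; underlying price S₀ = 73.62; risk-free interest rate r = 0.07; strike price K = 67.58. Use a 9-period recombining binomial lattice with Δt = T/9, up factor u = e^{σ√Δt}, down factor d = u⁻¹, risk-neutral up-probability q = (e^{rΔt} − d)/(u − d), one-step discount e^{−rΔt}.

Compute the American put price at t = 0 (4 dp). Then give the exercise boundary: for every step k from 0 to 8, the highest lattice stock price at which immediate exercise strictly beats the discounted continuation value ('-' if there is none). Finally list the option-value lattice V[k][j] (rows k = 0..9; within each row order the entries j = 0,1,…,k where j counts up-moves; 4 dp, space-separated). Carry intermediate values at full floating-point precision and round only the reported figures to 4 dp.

price = 3.7473
boundary = - - - 54.5668 49.3825 54.5668 49.3825 54.5668 60.2954
tree:
3.7473
5.8517 1.9425
8.8759 3.2677 0.7977
13.0132 5.3581 1.4658 0.2169
18.1975 8.5146 2.6459 0.4410 0.0212
22.8893 13.0132 4.6668 0.8937 0.0454 0.0000
27.1353 18.1975 7.9748 1.8054 0.0971 0.0000 0.0000
30.9779 22.8893 13.0132 3.6340 0.2081 0.0000 0.0000 0.0000
34.4554 27.1353 18.1975 7.2846 0.4457 0.0000 0.0000 0.0000 0.0000
37.6026 30.9779 22.8893 13.0132 0.9546 0.0000 0.0000 0.0000 0.0000 0.0000

params: Δt=0.15089 u=1.10498 d=0.90499 q=0.52816 e^(-rΔt)=0.98949
t_9 payoffs: 37.6026 30.9779 22.8893 13.0132 0.9546 0.0000 0.0000 0.0000 0.0000 0.0000
t_8: node(8,0) S=33.1246 payoff=34.4554 vs cont=33.7454 → 34.4554 [stop]  node(8,1) S=40.4447 payoff=27.1353 vs cont=26.4253 → 27.1353 [stop]  node(8,2) S=49.3825 payoff=18.1975 vs cont=17.4875 → 18.1975 [stop]  node(8,3) S=60.2954 payoff=7.2846 vs cont=6.5745 → 7.2846 [stop]  node(8,4) S=73.6200 payoff=0.0000 vs cont=0.4457 → 0.4457 [wait]  node(8,5) S=89.8891 payoff=0.0000 vs cont=0.0000 → 0.0000 [wait]  node(8,6) S=109.7535 payoff=0.0000 vs cont=0.0000 → 0.0000 [wait]  node(8,7) S=134.0078 payoff=0.0000 vs cont=0.0000 → 0.0000 [wait]  node(8,8) S=163.6219 payoff=0.0000 vs cont=0.0000 → 0.0000 [wait]  ⇒ S*(8)=60.2954
t_7: node(7,0) S=36.6021 payoff=30.9779 vs cont=30.2679 → 30.9779 [stop]  node(7,1) S=44.6907 payoff=22.8893 vs cont=22.1792 → 22.8893 [stop]  node(7,2) S=54.5668 payoff=13.0132 vs cont=12.3031 → 13.0132 [stop]  node(7,3) S=66.6254 payoff=0.9546 vs cont=3.6340 → 3.6340 [wait]  node(7,4) S=81.3489 payoff=0.0000 vs cont=0.2081 → 0.2081 [wait]  node(7,5) S=99.3260 payoff=0.0000 vs cont=0.0000 → 0.0000 [wait]  node(7,6) S=121.2758 payoff=0.0000 vs cont=0.0000 → 0.0000 [wait]  node(7,7) S=148.0763 payoff=0.0000 vs cont=0.0000 → 0.0000 [wait]  ⇒ S*(7)=54.5668
t_6: node(6,0) S=40.4447 payoff=27.1353 vs cont=26.4253 → 27.1353 [stop]  node(6,1) S=49.3825 payoff=18.1975 vs cont=17.4875 → 18.1975 [stop]  node(6,2) S=60.2954 payoff=7.2846 vs cont=7.9748 → 7.9748 [wait]  node(6,3) S=73.6200 payoff=0.0000 vs cont=1.8054 → 1.8054 [wait]  node(6,4) S=89.8891 payoff=0.0000 vs cont=0.0971 → 0.0971 [wait]  node(6,5) S=109.7535 payoff=0.0000 vs cont=0.0000 → 0.0000 [wait]  node(6,6) S=134.0078 payoff=0.0000 vs cont=0.0000 → 0.0000 [wait]  ⇒ S*(6)=49.3825
t_5: node(5,0) S=44.6907 payoff=22.8893 vs cont=22.1792 → 22.8893 [stop]  node(5,1) S=54.5668 payoff=13.0132 vs cont=12.6639 → 13.0132 [stop]  node(5,2) S=66.6254 payoff=0.9546 vs cont=4.6668 → 4.6668 [wait]  node(5,3) S=81.3489 payoff=0.0000 vs cont=0.8937 → 0.8937 [wait]  node(5,4) S=99.3260 payoff=0.0000 vs cont=0.0454 → 0.0454 [wait]  node(5,5) S=121.2758 payoff=0.0000 vs cont=0.0000 → 0.0000 [wait]  ⇒ S*(5)=54.5668
t_4: node(4,0) S=49.3825 payoff=18.1975 vs cont=17.4875 → 18.1975 [stop]  node(4,1) S=60.2954 payoff=7.2846 vs cont=8.5146 → 8.5146 [wait]  node(4,2) S=73.6200 payoff=0.0000 vs cont=2.6459 → 2.6459 [wait]  node(4,3) S=89.8891 payoff=0.0000 vs cont=0.4410 → 0.4410 [wait]  node(4,4) S=109.7535 payoff=0.0000 vs cont=0.0212 → 0.0212 [wait]  ⇒ S*(4)=49.3825
t_3: node(3,0) S=54.5668 payoff=13.0132 vs cont=12.9459 → 13.0132 [stop]  node(3,1) S=66.6254 payoff=0.9546 vs cont=5.3581 → 5.3581 [wait]  node(3,2) S=81.3489 payoff=0.0000 vs cont=1.4658 → 1.4658 [wait]  node(3,3) S=99.3260 payoff=0.0000 vs cont=0.2169 → 0.2169 [wait]  ⇒ S*(3)=54.5668
t_2: node(2,0) S=60.2954 payoff=7.2846 vs cont=8.8759 → 8.8759 [wait]  node(2,1) S=73.6200 payoff=0.0000 vs cont=3.2677 → 3.2677 [wait]  node(2,2) S=89.8891 payoff=0.0000 vs cont=0.7977 → 0.7977 [wait]  ⇒ S*(2)=-
t_1: node(1,0) S=66.6254 payoff=0.9546 vs cont=5.8517 → 5.8517 [wait]  node(1,1) S=81.3489 payoff=0.0000 vs cont=1.9425 → 1.9425 [wait]  ⇒ S*(1)=-
t_0: node(0,0) S=73.6200 payoff=0.0000 vs cont=3.7473 → 3.7473 [wait]  ⇒ S*(0)=-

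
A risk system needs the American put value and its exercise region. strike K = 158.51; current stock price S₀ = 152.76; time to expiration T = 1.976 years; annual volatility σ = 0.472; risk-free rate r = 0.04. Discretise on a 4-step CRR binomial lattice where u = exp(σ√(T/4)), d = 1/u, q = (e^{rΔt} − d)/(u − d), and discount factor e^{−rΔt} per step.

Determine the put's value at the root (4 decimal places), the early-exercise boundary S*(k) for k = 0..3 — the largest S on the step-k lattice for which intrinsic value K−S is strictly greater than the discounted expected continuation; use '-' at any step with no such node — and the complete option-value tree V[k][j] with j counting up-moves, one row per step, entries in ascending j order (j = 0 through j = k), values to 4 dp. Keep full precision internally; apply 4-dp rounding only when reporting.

price = 36.9995
boundary = - - 78.6790 109.6312
tree:
36.9995
55.4707 15.8310
79.8310 27.8508 1.6881
102.0445 48.8788 3.1156 0.0000
117.9864 79.8310 5.7500 0.0000 0.0000

Δt=0.49400, u=1.39340, d=0.71767, q=0.44735, disc=e^(-rΔt)=0.98043
k=4 terminal: V=max(K-S,0) → 117.9864 79.8310 5.7500 0.0000 0.0000
k=3: j=0 S=56.4655 intr=102.0445 cont=98.9430 V=102.0445[EX]; j=1 S=109.6312 intr=48.8788 cont=45.7774 V=48.8788[EX]; j=2 S=212.8556 intr=0.0000 cont=3.1156 V=3.1156[hold]; j=3 S=413.2718 intr=0.0000 cont=0.0000 V=0.0000[hold]  S*(3)=109.6312
k=2: j=0 S=78.6790 intr=79.8310 cont=76.7296 V=79.8310[EX]; j=1 S=152.7600 intr=5.7500 cont=27.8508 V=27.8508[hold]; j=2 S=296.5927 intr=0.0000 cont=1.6881 V=1.6881[hold]  S*(2)=78.6790
k=1: j=0 S=109.6312 intr=48.8788 cont=55.4707 V=55.4707[hold]; j=1 S=212.8556 intr=0.0000 cont=15.8310 V=15.8310[hold]  S*(1)=-
k=0: j=0 S=152.7600 intr=5.7500 cont=36.9995 V=36.9995[hold]  S*(0)=-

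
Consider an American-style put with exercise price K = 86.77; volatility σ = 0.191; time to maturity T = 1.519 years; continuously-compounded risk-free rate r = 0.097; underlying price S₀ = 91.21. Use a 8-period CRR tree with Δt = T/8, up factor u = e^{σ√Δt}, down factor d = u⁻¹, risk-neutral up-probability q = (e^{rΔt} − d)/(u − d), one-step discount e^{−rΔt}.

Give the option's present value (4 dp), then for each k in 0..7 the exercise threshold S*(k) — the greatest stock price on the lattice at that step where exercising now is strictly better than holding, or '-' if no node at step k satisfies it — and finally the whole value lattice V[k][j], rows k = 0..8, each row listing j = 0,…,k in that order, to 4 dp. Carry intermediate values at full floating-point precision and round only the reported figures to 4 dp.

params: Δt=0.18987 u=1.08679 d=0.92014 q=0.59075 e^(-rΔt)=0.98175
t_8 payoffs: 39.9016 31.4132 21.3875 9.5461 0.0000 0.0000 0.0000 0.0000 0.0000
t_7: node(7,0) S=50.9361 payoff=35.8339 vs cont=34.2504 → 35.8339 [stop]  node(7,1) S=60.1611 payoff=26.6089 vs cont=25.0254 → 26.6089 [stop]  node(7,2) S=71.0570 payoff=15.7130 vs cont=14.1295 → 15.7130 [stop]  node(7,3) S=83.9261 payoff=2.8439 vs cont=3.8354 → 3.8354 [wait]  node(7,4) S=99.1260 payoff=0.0000 vs cont=0.0000 → 0.0000 [wait]  node(7,5) S=117.0788 payoff=0.0000 vs cont=0.0000 → 0.0000 [wait]  node(7,6) S=138.2830 payoff=0.0000 vs cont=0.0000 → 0.0000 [wait]  node(7,7) S=163.3275 payoff=0.0000 vs cont=0.0000 → 0.0000 [wait]  ⇒ S*(7)=71.0570
t_6: node(6,0) S=55.3568 payoff=31.4132 vs cont=29.8297 → 31.4132 [stop]  node(6,1) S=65.3825 payoff=21.3875 vs cont=19.8040 → 21.3875 [stop]  node(6,2) S=77.2239 payoff=9.5461 vs cont=8.5377 → 9.5461 [stop]  node(6,3) S=91.2100 payoff=0.0000 vs cont=1.5410 → 1.5410 [wait]  node(6,4) S=107.7291 payoff=0.0000 vs cont=0.0000 → 0.0000 [wait]  node(6,5) S=127.2400 payoff=0.0000 vs cont=0.0000 → 0.0000 [wait]  node(6,6) S=150.2845 payoff=0.0000 vs cont=0.0000 → 0.0000 [wait]  ⇒ S*(6)=77.2239
t_5: node(5,0) S=60.1611 payoff=26.6089 vs cont=25.0254 → 26.6089 [stop]  node(5,1) S=71.0570 payoff=15.7130 vs cont=14.1295 → 15.7130 [stop]  node(5,2) S=83.9261 payoff=2.8439 vs cont=4.7292 → 4.7292 [wait]  node(5,3) S=99.1260 payoff=0.0000 vs cont=0.6192 → 0.6192 [wait]  node(5,4) S=117.0788 payoff=0.0000 vs cont=0.0000 → 0.0000 [wait]  node(5,5) S=138.2830 payoff=0.0000 vs cont=0.0000 → 0.0000 [wait]  ⇒ S*(5)=71.0570
t_4: node(4,0) S=65.3825 payoff=21.3875 vs cont=19.8040 → 21.3875 [stop]  node(4,1) S=77.2239 payoff=9.5461 vs cont=9.0560 → 9.5461 [stop]  node(4,2) S=91.2100 payoff=0.0000 vs cont=2.2592 → 2.2592 [wait]  node(4,3) S=107.7291 payoff=0.0000 vs cont=0.2488 → 0.2488 [wait]  node(4,4) S=127.2400 payoff=0.0000 vs cont=0.0000 → 0.0000 [wait]  ⇒ S*(4)=77.2239
t_3: node(3,0) S=71.0570 payoff=15.7130 vs cont=14.1295 → 15.7130 [stop]  node(3,1) S=83.9261 payoff=2.8439 vs cont=5.1457 → 5.1457 [wait]  node(3,2) S=99.1260 payoff=0.0000 vs cont=1.0520 → 1.0520 [wait]  node(3,3) S=117.0788 payoff=0.0000 vs cont=0.0999 → 0.0999 [wait]  ⇒ S*(3)=71.0570
t_2: node(2,0) S=77.2239 payoff=9.5461 vs cont=9.2976 → 9.5461 [stop]  node(2,1) S=91.2100 payoff=0.0000 vs cont=2.6776 → 2.6776 [wait]  node(2,2) S=107.7291 payoff=0.0000 vs cont=0.4806 → 0.4806 [wait]  ⇒ S*(2)=77.2239
t_1: node(1,0) S=83.9261 payoff=2.8439 vs cont=5.3883 → 5.3883 [wait]  node(1,1) S=99.1260 payoff=0.0000 vs cont=1.3546 → 1.3546 [wait]  ⇒ S*(1)=-
t_0: node(0,0) S=91.2100 payoff=0.0000 vs cont=2.9505 → 2.9505 [wait]  ⇒ S*(0)=-

price = 2.9505
boundary = - - 77.2239 71.0570 77.2239 71.0570 77.2239 71.0570
tree:
2.9505
5.3883 1.3546
9.5461 2.6776 0.4806
15.7130 5.1457 1.0520 0.0999
21.3875 9.5461 2.2592 0.2488 0.0000
26.6089 15.7130 4.7292 0.6192 0.0000 0.0000
31.4132 21.3875 9.5461 1.5410 0.0000 0.0000 0.0000
35.8339 26.6089 15.7130 3.8354 0.0000 0.0000 0.0000 0.0000
39.9016 31.4132 21.3875 9.5461 0.0000 0.0000 0.0000 0.0000 0.0000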